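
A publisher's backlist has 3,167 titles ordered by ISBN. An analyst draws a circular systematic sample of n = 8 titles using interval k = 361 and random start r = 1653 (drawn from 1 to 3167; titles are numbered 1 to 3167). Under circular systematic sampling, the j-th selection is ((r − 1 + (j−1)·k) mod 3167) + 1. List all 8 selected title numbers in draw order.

Selection 1: 1653
Selection 2: 1653 + 361 = 2014
Selection 3: 2014 + 361 = 2375
Selection 4: 2375 + 361 = 2736
Selection 5: 2736 + 361 = 3097
Selection 6: 3097 + 361 = 3458 → 3458 − 3167 = 291
Selection 7: 291 + 361 = 652
Selection 8: 652 + 361 = 1013

1653, 2014, 2375, 2736, 3097, 291, 652, 1013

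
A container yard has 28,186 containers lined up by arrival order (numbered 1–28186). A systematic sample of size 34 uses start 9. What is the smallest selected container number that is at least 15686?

k = 28186/34 = 829
Steps past start: ⌈(15686 − 9)/829⌉ = ⌈15677/829⌉ = 19
Selected container: 9 + 19×829 = 15760

15760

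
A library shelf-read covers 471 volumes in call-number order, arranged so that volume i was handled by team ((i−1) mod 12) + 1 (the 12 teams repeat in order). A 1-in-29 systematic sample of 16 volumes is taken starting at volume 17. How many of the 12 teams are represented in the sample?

12

Consecutive selections differ by k = 29, so their team numbers differ by 29 mod 12 = 5.
gcd(29, 12) = 1, so the sample visits 12/1 = 12 distinct residues mod 12.
Start 17 is team 5; the teams hit are 1, 2, 3, 4, 5, 6, 7, 8, 9, 10, 11, 12.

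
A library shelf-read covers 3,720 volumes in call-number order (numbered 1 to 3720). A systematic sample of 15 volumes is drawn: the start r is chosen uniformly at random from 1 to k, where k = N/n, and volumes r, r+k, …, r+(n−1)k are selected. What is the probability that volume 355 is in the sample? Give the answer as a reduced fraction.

k = 3720/15 = 248.
Volume 355 is selected iff r ≡ 355 (mod 248); exactly one such r in {1,…,248}.
Inclusion probability = 1/248.

1/248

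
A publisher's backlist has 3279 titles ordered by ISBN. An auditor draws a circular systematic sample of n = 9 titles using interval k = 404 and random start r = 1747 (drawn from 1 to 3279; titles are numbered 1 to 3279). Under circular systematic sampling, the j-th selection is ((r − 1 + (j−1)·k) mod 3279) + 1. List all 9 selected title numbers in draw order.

1747, 2151, 2555, 2959, 84, 488, 892, 1296, 1700

Selection 1: 1747
Selection 2: 1747 + 404 = 2151
Selection 3: 2151 + 404 = 2555
Selection 4: 2555 + 404 = 2959
Selection 5: 2959 + 404 = 3363 → 3363 − 3279 = 84
Selection 6: 84 + 404 = 488
Selection 7: 488 + 404 = 892
Selection 8: 892 + 404 = 1296
Selection 9: 1296 + 404 = 1700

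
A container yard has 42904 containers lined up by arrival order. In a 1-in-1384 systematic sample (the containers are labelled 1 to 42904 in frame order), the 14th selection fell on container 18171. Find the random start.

k = 1384
r = 18171 − (14−1)×1384 = 18171 − 17992 = 179

179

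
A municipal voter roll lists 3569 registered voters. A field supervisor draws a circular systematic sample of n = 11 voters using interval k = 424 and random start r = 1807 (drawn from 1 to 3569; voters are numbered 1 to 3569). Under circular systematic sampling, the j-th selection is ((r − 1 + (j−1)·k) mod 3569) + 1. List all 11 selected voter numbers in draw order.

Selection 1: 1807
Selection 2: 1807 + 424 = 2231
Selection 3: 2231 + 424 = 2655
Selection 4: 2655 + 424 = 3079
Selection 5: 3079 + 424 = 3503
Selection 6: 3503 + 424 = 3927 → 3927 − 3569 = 358
Selection 7: 358 + 424 = 782
Selection 8: 782 + 424 = 1206
Selection 9: 1206 + 424 = 1630
Selection 10: 1630 + 424 = 2054
Selection 11: 2054 + 424 = 2478

1807, 2231, 2655, 3079, 3503, 358, 782, 1206, 1630, 2054, 2478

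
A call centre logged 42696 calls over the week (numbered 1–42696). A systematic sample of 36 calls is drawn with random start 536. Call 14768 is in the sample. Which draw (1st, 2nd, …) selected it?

k = 42696/36 = 1186
position = (14768 − 536)/1186 + 1 = 14232/1186 + 1 = 12 + 1 = 13

13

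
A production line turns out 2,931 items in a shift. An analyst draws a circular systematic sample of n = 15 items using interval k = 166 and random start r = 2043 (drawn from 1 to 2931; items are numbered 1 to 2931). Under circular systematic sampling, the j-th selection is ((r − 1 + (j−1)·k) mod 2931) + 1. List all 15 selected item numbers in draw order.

2043, 2209, 2375, 2541, 2707, 2873, 108, 274, 440, 606, 772, 938, 1104, 1270, 1436

Selection 1: 2043
Selection 2: 2043 + 166 = 2209
Selection 3: 2209 + 166 = 2375
Selection 4: 2375 + 166 = 2541
Selection 5: 2541 + 166 = 2707
Selection 6: 2707 + 166 = 2873
Selection 7: 2873 + 166 = 3039 → 3039 − 2931 = 108
Selection 8: 108 + 166 = 274
Selection 9: 274 + 166 = 440
Selection 10: 440 + 166 = 606
Selection 11: 606 + 166 = 772
Selection 12: 772 + 166 = 938
Selection 13: 938 + 166 = 1104
Selection 14: 1104 + 166 = 1270
Selection 15: 1270 + 166 = 1436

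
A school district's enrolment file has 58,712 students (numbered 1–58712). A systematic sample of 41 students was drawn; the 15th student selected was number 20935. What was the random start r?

k = 58712/41 = 1432
r = 20935 − (15−1)×1432 = 20935 − 20048 = 887

887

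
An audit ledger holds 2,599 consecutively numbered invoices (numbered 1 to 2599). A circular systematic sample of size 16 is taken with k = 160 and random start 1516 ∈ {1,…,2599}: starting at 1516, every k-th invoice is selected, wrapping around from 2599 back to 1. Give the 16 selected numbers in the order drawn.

1516, 1676, 1836, 1996, 2156, 2316, 2476, 37, 197, 357, 517, 677, 837, 997, 1157, 1317

Selection 1: 1516
Selection 2: 1516 + 160 = 1676
Selection 3: 1676 + 160 = 1836
Selection 4: 1836 + 160 = 1996
Selection 5: 1996 + 160 = 2156
Selection 6: 2156 + 160 = 2316
Selection 7: 2316 + 160 = 2476
Selection 8: 2476 + 160 = 2636 → 2636 − 2599 = 37
Selection 9: 37 + 160 = 197
Selection 10: 197 + 160 = 357
Selection 11: 357 + 160 = 517
Selection 12: 517 + 160 = 677
Selection 13: 677 + 160 = 837
Selection 14: 837 + 160 = 997
Selection 15: 997 + 160 = 1157
Selection 16: 1157 + 160 = 1317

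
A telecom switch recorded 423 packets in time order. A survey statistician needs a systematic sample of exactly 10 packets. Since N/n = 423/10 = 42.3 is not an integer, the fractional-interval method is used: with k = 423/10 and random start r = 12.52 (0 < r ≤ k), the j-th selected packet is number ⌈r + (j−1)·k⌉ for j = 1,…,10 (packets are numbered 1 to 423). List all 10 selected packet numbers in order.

13, 55, 98, 140, 182, 225, 267, 309, 351, 394

j=1: r + 0k = 12.52 → ⌈·⌉ = 13
j=2: r + 1k = 54.82 → ⌈·⌉ = 55
j=3: r + 2k = 97.12 → ⌈·⌉ = 98
j=4: r + 3k = 139.42 → ⌈·⌉ = 140
j=5: r + 4k = 181.72 → ⌈·⌉ = 182
j=6: r + 5k = 224.02 → ⌈·⌉ = 225
j=7: r + 6k = 266.32 → ⌈·⌉ = 267
j=8: r + 7k = 308.62 → ⌈·⌉ = 309
j=9: r + 8k = 350.92 → ⌈·⌉ = 351
j=10: r + 9k = 393.22 → ⌈·⌉ = 394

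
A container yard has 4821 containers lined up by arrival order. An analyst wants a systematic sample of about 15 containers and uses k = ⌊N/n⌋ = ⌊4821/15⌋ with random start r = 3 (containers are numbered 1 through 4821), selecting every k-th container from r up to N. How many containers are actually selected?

16

k = ⌊4821/15⌋ = 321
Achieved size = ⌊(4821 − 3)/321⌋ + 1 = ⌊4818/321⌋ + 1 = 15 + 1 = 16
(last selection: 3 + 15×321 = 4818 ≤ 4821; next would be 5139 > 4821)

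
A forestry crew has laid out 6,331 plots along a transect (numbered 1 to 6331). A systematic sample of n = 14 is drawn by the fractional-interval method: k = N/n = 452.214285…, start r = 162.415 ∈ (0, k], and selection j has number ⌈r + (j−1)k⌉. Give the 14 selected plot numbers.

j=1: r + 0k = 162.415 → ⌈·⌉ = 163
j=2: r + 1k = 614.629285… → ⌈·⌉ = 615
j=3: r + 2k = 1066.843571… → ⌈·⌉ = 1067
j=4: r + 3k = 1519.057857… → ⌈·⌉ = 1520
j=5: r + 4k = 1971.272142… → ⌈·⌉ = 1972
j=6: r + 5k = 2423.486428… → ⌈·⌉ = 2424
j=7: r + 6k = 2875.700714… → ⌈·⌉ = 2876
j=8: r + 7k = 3327.915 → ⌈·⌉ = 3328
j=9: r + 8k = 3780.129285… → ⌈·⌉ = 3781
j=10: r + 9k = 4232.343571… → ⌈·⌉ = 4233
j=11: r + 10k = 4684.557857… → ⌈·⌉ = 4685
j=12: r + 11k = 5136.772142… → ⌈·⌉ = 5137
j=13: r + 12k = 5588.986428… → ⌈·⌉ = 5589
j=14: r + 13k = 6041.200714… → ⌈·⌉ = 6042

163, 615, 1067, 1520, 1972, 2424, 2876, 3328, 3781, 4233, 4685, 5137, 5589, 6042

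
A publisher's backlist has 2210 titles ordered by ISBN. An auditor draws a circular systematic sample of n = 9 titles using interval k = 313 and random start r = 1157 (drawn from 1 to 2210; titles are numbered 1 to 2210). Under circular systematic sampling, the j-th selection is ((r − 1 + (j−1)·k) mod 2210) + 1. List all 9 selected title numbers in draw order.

1157, 1470, 1783, 2096, 199, 512, 825, 1138, 1451

Selection 1: 1157
Selection 2: 1157 + 313 = 1470
Selection 3: 1470 + 313 = 1783
Selection 4: 1783 + 313 = 2096
Selection 5: 2096 + 313 = 2409 → 2409 − 2210 = 199
Selection 6: 199 + 313 = 512
Selection 7: 512 + 313 = 825
Selection 8: 825 + 313 = 1138
Selection 9: 1138 + 313 = 1451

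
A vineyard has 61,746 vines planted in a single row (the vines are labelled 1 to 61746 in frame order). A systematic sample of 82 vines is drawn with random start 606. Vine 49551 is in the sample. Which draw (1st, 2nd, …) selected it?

66

k = 61746/82 = 753
position = (49551 − 606)/753 + 1 = 48945/753 + 1 = 65 + 1 = 66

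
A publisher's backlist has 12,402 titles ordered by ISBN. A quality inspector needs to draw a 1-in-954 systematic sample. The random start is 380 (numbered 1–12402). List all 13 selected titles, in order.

title 1: 380
title 2: 380 + 954 = 1334
title 3: 1334 + 954 = 2288
title 4: 2288 + 954 = 3242
title 5: 3242 + 954 = 4196
title 6: 4196 + 954 = 5150
title 7: 5150 + 954 = 6104
title 8: 6104 + 954 = 7058
title 9: 7058 + 954 = 8012
title 10: 8012 + 954 = 8966
title 11: 8966 + 954 = 9920
title 12: 9920 + 954 = 10874
title 13: 10874 + 954 = 11828

380, 1334, 2288, 3242, 4196, 5150, 6104, 7058, 8012, 8966, 9920, 10874, 11828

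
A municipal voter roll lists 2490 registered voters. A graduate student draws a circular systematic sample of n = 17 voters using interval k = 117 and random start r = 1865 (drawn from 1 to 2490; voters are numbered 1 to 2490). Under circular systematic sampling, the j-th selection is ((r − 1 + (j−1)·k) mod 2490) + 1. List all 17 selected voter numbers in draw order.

1865, 1982, 2099, 2216, 2333, 2450, 77, 194, 311, 428, 545, 662, 779, 896, 1013, 1130, 1247

Selection 1: 1865
Selection 2: 1865 + 117 = 1982
Selection 3: 1982 + 117 = 2099
Selection 4: 2099 + 117 = 2216
Selection 5: 2216 + 117 = 2333
Selection 6: 2333 + 117 = 2450
Selection 7: 2450 + 117 = 2567 → 2567 − 2490 = 77
Selection 8: 77 + 117 = 194
Selection 9: 194 + 117 = 311
Selection 10: 311 + 117 = 428
Selection 11: 428 + 117 = 545
Selection 12: 545 + 117 = 662
Selection 13: 662 + 117 = 779
Selection 14: 779 + 117 = 896
Selection 15: 896 + 117 = 1013
Selection 16: 1013 + 117 = 1130
Selection 17: 1130 + 117 = 1247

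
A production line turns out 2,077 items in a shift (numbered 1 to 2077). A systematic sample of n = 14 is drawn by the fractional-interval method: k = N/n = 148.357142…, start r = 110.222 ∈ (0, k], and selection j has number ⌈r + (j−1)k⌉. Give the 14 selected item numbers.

j=1: r + 0k = 110.222 → ⌈·⌉ = 111
j=2: r + 1k = 258.579142… → ⌈·⌉ = 259
j=3: r + 2k = 406.936285… → ⌈·⌉ = 407
j=4: r + 3k = 555.293428… → ⌈·⌉ = 556
j=5: r + 4k = 703.650571… → ⌈·⌉ = 704
j=6: r + 5k = 852.007714… → ⌈·⌉ = 853
j=7: r + 6k = 1000.364857… → ⌈·⌉ = 1001
j=8: r + 7k = 1148.722 → ⌈·⌉ = 1149
j=9: r + 8k = 1297.079142… → ⌈·⌉ = 1298
j=10: r + 9k = 1445.436285… → ⌈·⌉ = 1446
j=11: r + 10k = 1593.793428… → ⌈·⌉ = 1594
j=12: r + 11k = 1742.150571… → ⌈·⌉ = 1743
j=13: r + 12k = 1890.507714… → ⌈·⌉ = 1891
j=14: r + 13k = 2038.864857… → ⌈·⌉ = 2039

111, 259, 407, 556, 704, 853, 1001, 1149, 1298, 1446, 1594, 1743, 1891, 2039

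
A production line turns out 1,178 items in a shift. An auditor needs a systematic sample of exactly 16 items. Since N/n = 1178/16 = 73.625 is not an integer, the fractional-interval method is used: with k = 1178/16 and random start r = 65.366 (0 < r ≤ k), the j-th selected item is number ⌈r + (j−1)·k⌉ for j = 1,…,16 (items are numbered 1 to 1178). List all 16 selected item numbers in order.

j=1: r + 0k = 65.366 → ⌈·⌉ = 66
j=2: r + 1k = 138.991 → ⌈·⌉ = 139
j=3: r + 2k = 212.616 → ⌈·⌉ = 213
j=4: r + 3k = 286.241 → ⌈·⌉ = 287
j=5: r + 4k = 359.866 → ⌈·⌉ = 360
j=6: r + 5k = 433.491 → ⌈·⌉ = 434
j=7: r + 6k = 507.116 → ⌈·⌉ = 508
j=8: r + 7k = 580.741 → ⌈·⌉ = 581
j=9: r + 8k = 654.366 → ⌈·⌉ = 655
j=10: r + 9k = 727.991 → ⌈·⌉ = 728
j=11: r + 10k = 801.616 → ⌈·⌉ = 802
j=12: r + 11k = 875.241 → ⌈·⌉ = 876
j=13: r + 12k = 948.866 → ⌈·⌉ = 949
j=14: r + 13k = 1022.491 → ⌈·⌉ = 1023
j=15: r + 14k = 1096.116 → ⌈·⌉ = 1097
j=16: r + 15k = 1169.741 → ⌈·⌉ = 1170

66, 139, 213, 287, 360, 434, 508, 581, 655, 728, 802, 876, 949, 1023, 1097, 1170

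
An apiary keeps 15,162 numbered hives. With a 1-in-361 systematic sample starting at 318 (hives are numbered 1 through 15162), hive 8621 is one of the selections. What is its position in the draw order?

k = 361
position = (8621 − 318)/361 + 1 = 8303/361 + 1 = 23 + 1 = 24

24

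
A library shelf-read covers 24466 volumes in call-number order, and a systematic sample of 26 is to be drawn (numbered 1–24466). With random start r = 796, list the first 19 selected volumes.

k = N/n = 24466/26 = 941
volume 1: 796
volume 2: 796 + 941 = 1737
volume 3: 1737 + 941 = 2678
volume 4: 2678 + 941 = 3619
volume 5: 3619 + 941 = 4560
volume 6: 4560 + 941 = 5501
volume 7: 5501 + 941 = 6442
volume 8: 6442 + 941 = 7383
volume 9: 7383 + 941 = 8324
volume 10: 8324 + 941 = 9265
volume 11: 9265 + 941 = 10206
volume 12: 10206 + 941 = 11147
volume 13: 11147 + 941 = 12088
volume 14: 12088 + 941 = 13029
volume 15: 13029 + 941 = 13970
volume 16: 13970 + 941 = 14911
volume 17: 14911 + 941 = 15852
volume 18: 15852 + 941 = 16793
volume 19: 16793 + 941 = 17734

796, 1737, 2678, 3619, 4560, 5501, 6442, 7383, 8324, 9265, 10206, 11147, 12088, 13029, 13970, 14911, 15852, 16793, 17734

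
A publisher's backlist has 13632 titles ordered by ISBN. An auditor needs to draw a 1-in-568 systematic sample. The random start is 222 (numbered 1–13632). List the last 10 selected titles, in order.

15th selection = 222 + 14×568 = 8174
16th: 8174 + 568 = 8742
17th: 8742 + 568 = 9310
18th: 9310 + 568 = 9878
19th: 9878 + 568 = 10446
20th: 10446 + 568 = 11014
21st: 11014 + 568 = 11582
22nd: 11582 + 568 = 12150
23rd: 12150 + 568 = 12718
24th: 12718 + 568 = 13286

8174, 8742, 9310, 9878, 10446, 11014, 11582, 12150, 12718, 13286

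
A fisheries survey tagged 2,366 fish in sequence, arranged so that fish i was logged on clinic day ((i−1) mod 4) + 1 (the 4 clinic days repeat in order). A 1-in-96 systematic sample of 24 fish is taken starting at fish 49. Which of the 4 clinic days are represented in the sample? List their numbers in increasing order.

1

Consecutive selections differ by k = 96, so their clinic day numbers differ by 96 mod 4 = 0.
gcd(96, 4) = 4, so the sample visits 4/4 = 1 distinct residues mod 4.
Start 49 is clinic day 1; the clinic days hit are 1.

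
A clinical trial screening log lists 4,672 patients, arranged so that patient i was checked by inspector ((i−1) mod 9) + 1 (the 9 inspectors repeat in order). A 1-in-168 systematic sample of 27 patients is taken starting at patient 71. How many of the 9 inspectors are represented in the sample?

3

Consecutive selections differ by k = 168, so their inspector numbers differ by 168 mod 9 = 6.
gcd(168, 9) = 3, so the sample visits 9/3 = 3 distinct residues mod 9.
Start 71 is inspector 8; the inspectors hit are 2, 5, 8.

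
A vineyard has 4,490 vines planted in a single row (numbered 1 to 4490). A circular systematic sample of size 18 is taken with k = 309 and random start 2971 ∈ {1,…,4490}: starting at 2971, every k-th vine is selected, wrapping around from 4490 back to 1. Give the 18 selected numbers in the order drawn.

Selection 1: 2971
Selection 2: 2971 + 309 = 3280
Selection 3: 3280 + 309 = 3589
Selection 4: 3589 + 309 = 3898
Selection 5: 3898 + 309 = 4207
Selection 6: 4207 + 309 = 4516 → 4516 − 4490 = 26
Selection 7: 26 + 309 = 335
Selection 8: 335 + 309 = 644
Selection 9: 644 + 309 = 953
Selection 10: 953 + 309 = 1262
Selection 11: 1262 + 309 = 1571
Selection 12: 1571 + 309 = 1880
Selection 13: 1880 + 309 = 2189
Selection 14: 2189 + 309 = 2498
Selection 15: 2498 + 309 = 2807
Selection 16: 2807 + 309 = 3116
Selection 17: 3116 + 309 = 3425
Selection 18: 3425 + 309 = 3734

2971, 3280, 3589, 3898, 4207, 26, 335, 644, 953, 1262, 1571, 1880, 2189, 2498, 2807, 3116, 3425, 3734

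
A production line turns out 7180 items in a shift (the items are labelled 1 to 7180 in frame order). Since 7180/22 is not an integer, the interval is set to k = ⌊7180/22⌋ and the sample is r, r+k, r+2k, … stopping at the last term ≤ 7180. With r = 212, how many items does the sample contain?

22

k = ⌊7180/22⌋ = 326
Achieved size = ⌊(7180 − 212)/326⌋ + 1 = ⌊6968/326⌋ + 1 = 21 + 1 = 22
(last selection: 212 + 21×326 = 7058 ≤ 7180; next would be 7384 > 7180)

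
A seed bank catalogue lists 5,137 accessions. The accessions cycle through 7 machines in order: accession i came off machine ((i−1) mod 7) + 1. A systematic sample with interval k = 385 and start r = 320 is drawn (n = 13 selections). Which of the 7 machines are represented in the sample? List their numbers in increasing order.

Consecutive selections differ by k = 385, so their machine numbers differ by 385 mod 7 = 0.
gcd(385, 7) = 7, so the sample visits 7/7 = 1 distinct residues mod 7.
Start 320 is machine 5; the machines hit are 5.

5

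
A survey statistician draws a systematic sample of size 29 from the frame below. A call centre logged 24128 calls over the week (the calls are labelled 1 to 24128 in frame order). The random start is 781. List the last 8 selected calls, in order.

18253, 19085, 19917, 20749, 21581, 22413, 23245, 24077

k = N/n = 24128/29 = 832
22nd selection = 781 + 21×832 = 18253
23rd: 18253 + 832 = 19085
24th: 19085 + 832 = 19917
25th: 19917 + 832 = 20749
26th: 20749 + 832 = 21581
27th: 21581 + 832 = 22413
28th: 22413 + 832 = 23245
29th: 23245 + 832 = 24077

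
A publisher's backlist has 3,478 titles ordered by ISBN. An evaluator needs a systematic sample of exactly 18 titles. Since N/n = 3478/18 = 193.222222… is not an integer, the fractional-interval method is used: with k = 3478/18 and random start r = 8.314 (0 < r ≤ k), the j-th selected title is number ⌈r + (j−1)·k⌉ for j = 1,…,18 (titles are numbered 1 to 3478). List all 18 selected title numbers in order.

9, 202, 395, 588, 782, 975, 1168, 1361, 1555, 1748, 1941, 2134, 2327, 2521, 2714, 2907, 3100, 3294

j=1: r + 0k = 8.314 → ⌈·⌉ = 9
j=2: r + 1k = 201.536222… → ⌈·⌉ = 202
j=3: r + 2k = 394.758444… → ⌈·⌉ = 395
j=4: r + 3k = 587.980666… → ⌈·⌉ = 588
j=5: r + 4k = 781.202888… → ⌈·⌉ = 782
j=6: r + 5k = 974.425111… → ⌈·⌉ = 975
j=7: r + 6k = 1167.647333… → ⌈·⌉ = 1168
j=8: r + 7k = 1360.869555… → ⌈·⌉ = 1361
j=9: r + 8k = 1554.091777… → ⌈·⌉ = 1555
j=10: r + 9k = 1747.314 → ⌈·⌉ = 1748
j=11: r + 10k = 1940.536222… → ⌈·⌉ = 1941
j=12: r + 11k = 2133.758444… → ⌈·⌉ = 2134
j=13: r + 12k = 2326.980666… → ⌈·⌉ = 2327
j=14: r + 13k = 2520.202888… → ⌈·⌉ = 2521
j=15: r + 14k = 2713.425111… → ⌈·⌉ = 2714
j=16: r + 15k = 2906.647333… → ⌈·⌉ = 2907
j=17: r + 16k = 3099.869555… → ⌈·⌉ = 3100
j=18: r + 17k = 3293.091777… → ⌈·⌉ = 3294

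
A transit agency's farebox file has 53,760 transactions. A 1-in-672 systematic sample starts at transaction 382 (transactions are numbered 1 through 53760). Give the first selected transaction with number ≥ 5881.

6430

k = 672
Steps past start: ⌈(5881 − 382)/672⌉ = ⌈5499/672⌉ = 9
Selected transaction: 382 + 9×672 = 6430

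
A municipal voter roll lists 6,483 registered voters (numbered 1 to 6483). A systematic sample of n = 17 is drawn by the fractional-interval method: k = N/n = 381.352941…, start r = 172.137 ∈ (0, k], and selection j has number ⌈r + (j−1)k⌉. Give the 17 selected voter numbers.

173, 554, 935, 1317, 1698, 2079, 2461, 2842, 3223, 3605, 3986, 4368, 4749, 5130, 5512, 5893, 6274

j=1: r + 0k = 172.137 → ⌈·⌉ = 173
j=2: r + 1k = 553.489941… → ⌈·⌉ = 554
j=3: r + 2k = 934.842882… → ⌈·⌉ = 935
j=4: r + 3k = 1316.195823… → ⌈·⌉ = 1317
j=5: r + 4k = 1697.548764… → ⌈·⌉ = 1698
j=6: r + 5k = 2078.901705… → ⌈·⌉ = 2079
j=7: r + 6k = 2460.254647… → ⌈·⌉ = 2461
j=8: r + 7k = 2841.607588… → ⌈·⌉ = 2842
j=9: r + 8k = 3222.960529… → ⌈·⌉ = 3223
j=10: r + 9k = 3604.313470… → ⌈·⌉ = 3605
j=11: r + 10k = 3985.666411… → ⌈·⌉ = 3986
j=12: r + 11k = 4367.019352… → ⌈·⌉ = 4368
j=13: r + 12k = 4748.372294… → ⌈·⌉ = 4749
j=14: r + 13k = 5129.725235… → ⌈·⌉ = 5130
j=15: r + 14k = 5511.078176… → ⌈·⌉ = 5512
j=16: r + 15k = 5892.431117… → ⌈·⌉ = 5893
j=17: r + 16k = 6273.784058… → ⌈·⌉ = 6274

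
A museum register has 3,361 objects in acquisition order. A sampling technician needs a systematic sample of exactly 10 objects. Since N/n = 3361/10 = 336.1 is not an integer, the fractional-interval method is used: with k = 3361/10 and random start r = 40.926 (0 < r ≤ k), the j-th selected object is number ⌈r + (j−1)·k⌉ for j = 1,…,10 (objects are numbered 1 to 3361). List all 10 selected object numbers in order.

j=1: r + 0k = 40.926 → ⌈·⌉ = 41
j=2: r + 1k = 377.026 → ⌈·⌉ = 378
j=3: r + 2k = 713.126 → ⌈·⌉ = 714
j=4: r + 3k = 1049.226 → ⌈·⌉ = 1050
j=5: r + 4k = 1385.326 → ⌈·⌉ = 1386
j=6: r + 5k = 1721.426 → ⌈·⌉ = 1722
j=7: r + 6k = 2057.526 → ⌈·⌉ = 2058
j=8: r + 7k = 2393.626 → ⌈·⌉ = 2394
j=9: r + 8k = 2729.726 → ⌈·⌉ = 2730
j=10: r + 9k = 3065.826 → ⌈·⌉ = 3066

41, 378, 714, 1050, 1386, 1722, 2058, 2394, 2730, 3066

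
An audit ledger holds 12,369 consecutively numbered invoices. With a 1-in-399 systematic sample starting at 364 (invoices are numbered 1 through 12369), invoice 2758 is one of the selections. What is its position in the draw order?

7

k = 399
position = (2758 − 364)/399 + 1 = 2394/399 + 1 = 6 + 1 = 7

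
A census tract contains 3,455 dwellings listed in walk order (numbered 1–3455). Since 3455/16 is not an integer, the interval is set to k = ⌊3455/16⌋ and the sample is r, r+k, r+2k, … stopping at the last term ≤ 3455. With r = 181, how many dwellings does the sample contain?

16

k = ⌊3455/16⌋ = 215
Achieved size = ⌊(3455 − 181)/215⌋ + 1 = ⌊3274/215⌋ + 1 = 15 + 1 = 16
(last selection: 181 + 15×215 = 3406 ≤ 3455; next would be 3621 > 3455)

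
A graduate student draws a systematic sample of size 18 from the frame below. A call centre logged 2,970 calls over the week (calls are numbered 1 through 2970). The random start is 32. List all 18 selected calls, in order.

k = N/n = 2970/18 = 165
call 1: 32
call 2: 32 + 165 = 197
call 3: 197 + 165 = 362
call 4: 362 + 165 = 527
call 5: 527 + 165 = 692
call 6: 692 + 165 = 857
call 7: 857 + 165 = 1022
call 8: 1022 + 165 = 1187
call 9: 1187 + 165 = 1352
call 10: 1352 + 165 = 1517
call 11: 1517 + 165 = 1682
call 12: 1682 + 165 = 1847
call 13: 1847 + 165 = 2012
call 14: 2012 + 165 = 2177
call 15: 2177 + 165 = 2342
call 16: 2342 + 165 = 2507
call 17: 2507 + 165 = 2672
call 18: 2672 + 165 = 2837

32, 197, 362, 527, 692, 857, 1022, 1187, 1352, 1517, 1682, 1847, 2012, 2177, 2342, 2507, 2672, 2837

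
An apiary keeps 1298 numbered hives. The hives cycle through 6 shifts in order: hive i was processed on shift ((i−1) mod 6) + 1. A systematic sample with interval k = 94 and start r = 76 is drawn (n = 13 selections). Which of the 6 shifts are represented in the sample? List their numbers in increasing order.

2, 4, 6

Consecutive selections differ by k = 94, so their shift numbers differ by 94 mod 6 = 4.
gcd(94, 6) = 2, so the sample visits 6/2 = 3 distinct residues mod 6.
Start 76 is shift 4; the shifts hit are 2, 4, 6.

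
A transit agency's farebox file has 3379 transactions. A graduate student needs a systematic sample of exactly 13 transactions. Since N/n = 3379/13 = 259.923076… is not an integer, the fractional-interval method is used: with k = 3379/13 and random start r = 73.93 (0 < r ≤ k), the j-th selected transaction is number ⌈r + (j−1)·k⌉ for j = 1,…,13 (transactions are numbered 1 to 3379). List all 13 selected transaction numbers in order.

74, 334, 594, 854, 1114, 1374, 1634, 1894, 2154, 2414, 2674, 2934, 3194

j=1: r + 0k = 73.93 → ⌈·⌉ = 74
j=2: r + 1k = 333.853076… → ⌈·⌉ = 334
j=3: r + 2k = 593.776153… → ⌈·⌉ = 594
j=4: r + 3k = 853.699230… → ⌈·⌉ = 854
j=5: r + 4k = 1113.622307… → ⌈·⌉ = 1114
j=6: r + 5k = 1373.545384… → ⌈·⌉ = 1374
j=7: r + 6k = 1633.468461… → ⌈·⌉ = 1634
j=8: r + 7k = 1893.391538… → ⌈·⌉ = 1894
j=9: r + 8k = 2153.314615… → ⌈·⌉ = 2154
j=10: r + 9k = 2413.237692… → ⌈·⌉ = 2414
j=11: r + 10k = 2673.160769… → ⌈·⌉ = 2674
j=12: r + 11k = 2933.083846… → ⌈·⌉ = 2934
j=13: r + 12k = 3193.006923… → ⌈·⌉ = 3194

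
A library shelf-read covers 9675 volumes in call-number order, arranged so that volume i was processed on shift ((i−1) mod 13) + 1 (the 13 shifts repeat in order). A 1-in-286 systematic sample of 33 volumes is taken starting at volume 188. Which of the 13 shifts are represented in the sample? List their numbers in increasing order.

Consecutive selections differ by k = 286, so their shift numbers differ by 286 mod 13 = 0.
gcd(286, 13) = 13, so the sample visits 13/13 = 1 distinct residues mod 13.
Start 188 is shift 6; the shifts hit are 6.

6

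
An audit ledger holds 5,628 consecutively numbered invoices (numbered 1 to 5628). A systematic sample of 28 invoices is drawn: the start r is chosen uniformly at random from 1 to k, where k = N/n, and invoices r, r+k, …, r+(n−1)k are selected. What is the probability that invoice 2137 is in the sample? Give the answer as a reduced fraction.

1/201

k = 5628/28 = 201.
Invoice 2137 is selected iff r ≡ 2137 (mod 201); exactly one such r in {1,…,201}.
Inclusion probability = 1/201.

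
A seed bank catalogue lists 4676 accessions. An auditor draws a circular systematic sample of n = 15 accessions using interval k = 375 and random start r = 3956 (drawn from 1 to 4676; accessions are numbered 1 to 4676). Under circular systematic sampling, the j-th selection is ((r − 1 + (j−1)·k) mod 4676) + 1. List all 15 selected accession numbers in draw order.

3956, 4331, 30, 405, 780, 1155, 1530, 1905, 2280, 2655, 3030, 3405, 3780, 4155, 4530

Selection 1: 3956
Selection 2: 3956 + 375 = 4331
Selection 3: 4331 + 375 = 4706 → 4706 − 4676 = 30
Selection 4: 30 + 375 = 405
Selection 5: 405 + 375 = 780
Selection 6: 780 + 375 = 1155
Selection 7: 1155 + 375 = 1530
Selection 8: 1530 + 375 = 1905
Selection 9: 1905 + 375 = 2280
Selection 10: 2280 + 375 = 2655
Selection 11: 2655 + 375 = 3030
Selection 12: 3030 + 375 = 3405
Selection 13: 3405 + 375 = 3780
Selection 14: 3780 + 375 = 4155
Selection 15: 4155 + 375 = 4530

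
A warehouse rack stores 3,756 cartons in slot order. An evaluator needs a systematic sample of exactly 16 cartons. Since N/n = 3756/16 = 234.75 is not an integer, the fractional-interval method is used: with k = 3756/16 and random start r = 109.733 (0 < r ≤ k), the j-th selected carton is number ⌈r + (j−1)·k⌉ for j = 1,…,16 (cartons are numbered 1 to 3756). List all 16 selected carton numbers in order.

110, 345, 580, 814, 1049, 1284, 1519, 1753, 1988, 2223, 2458, 2692, 2927, 3162, 3397, 3631

j=1: r + 0k = 109.733 → ⌈·⌉ = 110
j=2: r + 1k = 344.483 → ⌈·⌉ = 345
j=3: r + 2k = 579.233 → ⌈·⌉ = 580
j=4: r + 3k = 813.983 → ⌈·⌉ = 814
j=5: r + 4k = 1048.733 → ⌈·⌉ = 1049
j=6: r + 5k = 1283.483 → ⌈·⌉ = 1284
j=7: r + 6k = 1518.233 → ⌈·⌉ = 1519
j=8: r + 7k = 1752.983 → ⌈·⌉ = 1753
j=9: r + 8k = 1987.733 → ⌈·⌉ = 1988
j=10: r + 9k = 2222.483 → ⌈·⌉ = 2223
j=11: r + 10k = 2457.233 → ⌈·⌉ = 2458
j=12: r + 11k = 2691.983 → ⌈·⌉ = 2692
j=13: r + 12k = 2926.733 → ⌈·⌉ = 2927
j=14: r + 13k = 3161.483 → ⌈·⌉ = 3162
j=15: r + 14k = 3396.233 → ⌈·⌉ = 3397
j=16: r + 15k = 3630.983 → ⌈·⌉ = 3631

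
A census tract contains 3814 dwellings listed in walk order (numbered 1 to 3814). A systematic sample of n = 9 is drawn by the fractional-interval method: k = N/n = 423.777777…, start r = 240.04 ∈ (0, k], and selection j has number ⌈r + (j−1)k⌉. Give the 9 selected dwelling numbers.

j=1: r + 0k = 240.04 → ⌈·⌉ = 241
j=2: r + 1k = 663.817777… → ⌈·⌉ = 664
j=3: r + 2k = 1087.595555… → ⌈·⌉ = 1088
j=4: r + 3k = 1511.373333… → ⌈·⌉ = 1512
j=5: r + 4k = 1935.151111… → ⌈·⌉ = 1936
j=6: r + 5k = 2358.928888… → ⌈·⌉ = 2359
j=7: r + 6k = 2782.706666… → ⌈·⌉ = 2783
j=8: r + 7k = 3206.484444… → ⌈·⌉ = 3207
j=9: r + 8k = 3630.262222… → ⌈·⌉ = 3631

241, 664, 1088, 1512, 1936, 2359, 2783, 3207, 3631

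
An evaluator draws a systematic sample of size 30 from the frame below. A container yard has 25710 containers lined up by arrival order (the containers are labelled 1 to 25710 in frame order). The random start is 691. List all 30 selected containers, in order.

691, 1548, 2405, 3262, 4119, 4976, 5833, 6690, 7547, 8404, 9261, 10118, 10975, 11832, 12689, 13546, 14403, 15260, 16117, 16974, 17831, 18688, 19545, 20402, 21259, 22116, 22973, 23830, 24687, 25544

k = N/n = 25710/30 = 857
container 1: 691
container 2: 691 + 857 = 1548
container 3: 1548 + 857 = 2405
container 4: 2405 + 857 = 3262
container 5: 3262 + 857 = 4119
container 6: 4119 + 857 = 4976
container 7: 4976 + 857 = 5833
container 8: 5833 + 857 = 6690
container 9: 6690 + 857 = 7547
container 10: 7547 + 857 = 8404
container 11: 8404 + 857 = 9261
container 12: 9261 + 857 = 10118
container 13: 10118 + 857 = 10975
container 14: 10975 + 857 = 11832
container 15: 11832 + 857 = 12689
container 16: 12689 + 857 = 13546
container 17: 13546 + 857 = 14403
container 18: 14403 + 857 = 15260
container 19: 15260 + 857 = 16117
container 20: 16117 + 857 = 16974
container 21: 16974 + 857 = 17831
container 22: 17831 + 857 = 18688
container 23: 18688 + 857 = 19545
container 24: 19545 + 857 = 20402
container 25: 20402 + 857 = 21259
container 26: 21259 + 857 = 22116
container 27: 22116 + 857 = 22973
container 28: 22973 + 857 = 23830
container 29: 23830 + 857 = 24687
container 30: 24687 + 857 = 25544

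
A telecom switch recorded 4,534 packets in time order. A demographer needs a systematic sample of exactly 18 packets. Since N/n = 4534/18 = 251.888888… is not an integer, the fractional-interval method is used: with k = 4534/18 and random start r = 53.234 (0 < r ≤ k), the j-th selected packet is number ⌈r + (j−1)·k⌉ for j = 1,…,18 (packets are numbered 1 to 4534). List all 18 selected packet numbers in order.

54, 306, 558, 809, 1061, 1313, 1565, 1817, 2069, 2321, 2573, 2825, 3076, 3328, 3580, 3832, 4084, 4336

j=1: r + 0k = 53.234 → ⌈·⌉ = 54
j=2: r + 1k = 305.122888… → ⌈·⌉ = 306
j=3: r + 2k = 557.011777… → ⌈·⌉ = 558
j=4: r + 3k = 808.900666… → ⌈·⌉ = 809
j=5: r + 4k = 1060.789555… → ⌈·⌉ = 1061
j=6: r + 5k = 1312.678444… → ⌈·⌉ = 1313
j=7: r + 6k = 1564.567333… → ⌈·⌉ = 1565
j=8: r + 7k = 1816.456222… → ⌈·⌉ = 1817
j=9: r + 8k = 2068.345111… → ⌈·⌉ = 2069
j=10: r + 9k = 2320.234 → ⌈·⌉ = 2321
j=11: r + 10k = 2572.122888… → ⌈·⌉ = 2573
j=12: r + 11k = 2824.011777… → ⌈·⌉ = 2825
j=13: r + 12k = 3075.900666… → ⌈·⌉ = 3076
j=14: r + 13k = 3327.789555… → ⌈·⌉ = 3328
j=15: r + 14k = 3579.678444… → ⌈·⌉ = 3580
j=16: r + 15k = 3831.567333… → ⌈·⌉ = 3832
j=17: r + 16k = 4083.456222… → ⌈·⌉ = 4084
j=18: r + 17k = 4335.345111… → ⌈·⌉ = 4336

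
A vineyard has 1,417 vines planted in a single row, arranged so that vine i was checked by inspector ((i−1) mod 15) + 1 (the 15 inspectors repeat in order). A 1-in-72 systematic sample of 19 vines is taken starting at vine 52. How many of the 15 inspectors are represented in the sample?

Consecutive selections differ by k = 72, so their inspector numbers differ by 72 mod 15 = 12.
gcd(72, 15) = 3, so the sample visits 15/3 = 5 distinct residues mod 15.
Start 52 is inspector 7; the inspectors hit are 1, 4, 7, 10, 13.

5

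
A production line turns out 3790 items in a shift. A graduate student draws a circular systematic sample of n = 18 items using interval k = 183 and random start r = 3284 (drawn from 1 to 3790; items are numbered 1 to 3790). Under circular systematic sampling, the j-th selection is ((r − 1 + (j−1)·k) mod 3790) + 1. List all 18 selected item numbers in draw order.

Selection 1: 3284
Selection 2: 3284 + 183 = 3467
Selection 3: 3467 + 183 = 3650
Selection 4: 3650 + 183 = 3833 → 3833 − 3790 = 43
Selection 5: 43 + 183 = 226
Selection 6: 226 + 183 = 409
Selection 7: 409 + 183 = 592
Selection 8: 592 + 183 = 775
Selection 9: 775 + 183 = 958
Selection 10: 958 + 183 = 1141
Selection 11: 1141 + 183 = 1324
Selection 12: 1324 + 183 = 1507
Selection 13: 1507 + 183 = 1690
Selection 14: 1690 + 183 = 1873
Selection 15: 1873 + 183 = 2056
Selection 16: 2056 + 183 = 2239
Selection 17: 2239 + 183 = 2422
Selection 18: 2422 + 183 = 2605

3284, 3467, 3650, 43, 226, 409, 592, 775, 958, 1141, 1324, 1507, 1690, 1873, 2056, 2239, 2422, 2605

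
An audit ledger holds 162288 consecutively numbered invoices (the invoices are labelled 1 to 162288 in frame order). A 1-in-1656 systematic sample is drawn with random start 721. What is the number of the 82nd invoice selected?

134857

k = 1656
82nd selection = r + (82−1)·k = 721 + 81×1656 = 721 + 134136 = 134857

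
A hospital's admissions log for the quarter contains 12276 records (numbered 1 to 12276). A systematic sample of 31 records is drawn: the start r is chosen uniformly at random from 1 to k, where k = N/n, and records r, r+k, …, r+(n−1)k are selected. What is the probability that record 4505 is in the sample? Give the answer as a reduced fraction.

1/396

k = 12276/31 = 396.
Record 4505 is selected iff r ≡ 4505 (mod 396); exactly one such r in {1,…,396}.
Inclusion probability = 1/396.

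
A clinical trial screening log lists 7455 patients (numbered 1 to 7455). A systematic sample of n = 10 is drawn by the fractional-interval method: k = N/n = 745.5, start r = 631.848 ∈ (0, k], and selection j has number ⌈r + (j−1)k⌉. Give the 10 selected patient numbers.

j=1: r + 0k = 631.848 → ⌈·⌉ = 632
j=2: r + 1k = 1377.348 → ⌈·⌉ = 1378
j=3: r + 2k = 2122.848 → ⌈·⌉ = 2123
j=4: r + 3k = 2868.348 → ⌈·⌉ = 2869
j=5: r + 4k = 3613.848 → ⌈·⌉ = 3614
j=6: r + 5k = 4359.348 → ⌈·⌉ = 4360
j=7: r + 6k = 5104.848 → ⌈·⌉ = 5105
j=8: r + 7k = 5850.348 → ⌈·⌉ = 5851
j=9: r + 8k = 6595.848 → ⌈·⌉ = 6596
j=10: r + 9k = 7341.348 → ⌈·⌉ = 7342

632, 1378, 2123, 2869, 3614, 4360, 5105, 5851, 6596, 7342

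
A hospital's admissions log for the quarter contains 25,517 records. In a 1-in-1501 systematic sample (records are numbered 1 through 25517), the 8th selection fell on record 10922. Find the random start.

k = 1501
r = 10922 − (8−1)×1501 = 10922 − 10507 = 415

415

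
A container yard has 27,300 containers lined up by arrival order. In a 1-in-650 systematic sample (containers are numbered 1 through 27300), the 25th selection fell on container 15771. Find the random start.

171

k = 650
r = 15771 − (25−1)×650 = 15771 − 15600 = 171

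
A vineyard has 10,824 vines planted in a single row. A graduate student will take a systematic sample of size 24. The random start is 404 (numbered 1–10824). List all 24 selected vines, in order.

404, 855, 1306, 1757, 2208, 2659, 3110, 3561, 4012, 4463, 4914, 5365, 5816, 6267, 6718, 7169, 7620, 8071, 8522, 8973, 9424, 9875, 10326, 10777

k = N/n = 10824/24 = 451
vine 1: 404
vine 2: 404 + 451 = 855
vine 3: 855 + 451 = 1306
vine 4: 1306 + 451 = 1757
vine 5: 1757 + 451 = 2208
vine 6: 2208 + 451 = 2659
vine 7: 2659 + 451 = 3110
vine 8: 3110 + 451 = 3561
vine 9: 3561 + 451 = 4012
vine 10: 4012 + 451 = 4463
vine 11: 4463 + 451 = 4914
vine 12: 4914 + 451 = 5365
vine 13: 5365 + 451 = 5816
vine 14: 5816 + 451 = 6267
vine 15: 6267 + 451 = 6718
vine 16: 6718 + 451 = 7169
vine 17: 7169 + 451 = 7620
vine 18: 7620 + 451 = 8071
vine 19: 8071 + 451 = 8522
vine 20: 8522 + 451 = 8973
vine 21: 8973 + 451 = 9424
vine 22: 9424 + 451 = 9875
vine 23: 9875 + 451 = 10326
vine 24: 10326 + 451 = 10777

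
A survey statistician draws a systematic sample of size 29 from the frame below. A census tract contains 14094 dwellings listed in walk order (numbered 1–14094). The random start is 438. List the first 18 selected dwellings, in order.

k = N/n = 14094/29 = 486
dwelling 1: 438
dwelling 2: 438 + 486 = 924
dwelling 3: 924 + 486 = 1410
dwelling 4: 1410 + 486 = 1896
dwelling 5: 1896 + 486 = 2382
dwelling 6: 2382 + 486 = 2868
dwelling 7: 2868 + 486 = 3354
dwelling 8: 3354 + 486 = 3840
dwelling 9: 3840 + 486 = 4326
dwelling 10: 4326 + 486 = 4812
dwelling 11: 4812 + 486 = 5298
dwelling 12: 5298 + 486 = 5784
dwelling 13: 5784 + 486 = 6270
dwelling 14: 6270 + 486 = 6756
dwelling 15: 6756 + 486 = 7242
dwelling 16: 7242 + 486 = 7728
dwelling 17: 7728 + 486 = 8214
dwelling 18: 8214 + 486 = 8700

438, 924, 1410, 1896, 2382, 2868, 3354, 3840, 4326, 4812, 5298, 5784, 6270, 6756, 7242, 7728, 8214, 8700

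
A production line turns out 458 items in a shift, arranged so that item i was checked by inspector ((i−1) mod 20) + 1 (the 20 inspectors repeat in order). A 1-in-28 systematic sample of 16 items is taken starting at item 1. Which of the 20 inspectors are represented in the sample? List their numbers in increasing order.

1, 5, 9, 13, 17

Consecutive selections differ by k = 28, so their inspector numbers differ by 28 mod 20 = 8.
gcd(28, 20) = 4, so the sample visits 20/4 = 5 distinct residues mod 20.
Start 1 is inspector 1; the inspectors hit are 1, 5, 9, 13, 17.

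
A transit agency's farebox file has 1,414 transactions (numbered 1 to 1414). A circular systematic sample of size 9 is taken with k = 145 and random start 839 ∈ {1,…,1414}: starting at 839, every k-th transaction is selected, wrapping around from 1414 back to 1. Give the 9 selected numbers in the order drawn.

839, 984, 1129, 1274, 5, 150, 295, 440, 585

Selection 1: 839
Selection 2: 839 + 145 = 984
Selection 3: 984 + 145 = 1129
Selection 4: 1129 + 145 = 1274
Selection 5: 1274 + 145 = 1419 → 1419 − 1414 = 5
Selection 6: 5 + 145 = 150
Selection 7: 150 + 145 = 295
Selection 8: 295 + 145 = 440
Selection 9: 440 + 145 = 585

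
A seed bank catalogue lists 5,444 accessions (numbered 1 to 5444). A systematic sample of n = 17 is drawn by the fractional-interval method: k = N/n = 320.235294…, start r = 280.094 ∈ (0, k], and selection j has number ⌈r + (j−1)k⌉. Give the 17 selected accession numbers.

281, 601, 921, 1241, 1562, 1882, 2202, 2522, 2842, 3163, 3483, 3803, 4123, 4444, 4764, 5084, 5404

j=1: r + 0k = 280.094 → ⌈·⌉ = 281
j=2: r + 1k = 600.329294… → ⌈·⌉ = 601
j=3: r + 2k = 920.564588… → ⌈·⌉ = 921
j=4: r + 3k = 1240.799882… → ⌈·⌉ = 1241
j=5: r + 4k = 1561.035176… → ⌈·⌉ = 1562
j=6: r + 5k = 1881.270470… → ⌈·⌉ = 1882
j=7: r + 6k = 2201.505764… → ⌈·⌉ = 2202
j=8: r + 7k = 2521.741058… → ⌈·⌉ = 2522
j=9: r + 8k = 2841.976352… → ⌈·⌉ = 2842
j=10: r + 9k = 3162.211647… → ⌈·⌉ = 3163
j=11: r + 10k = 3482.446941… → ⌈·⌉ = 3483
j=12: r + 11k = 3802.682235… → ⌈·⌉ = 3803
j=13: r + 12k = 4122.917529… → ⌈·⌉ = 4123
j=14: r + 13k = 4443.152823… → ⌈·⌉ = 4444
j=15: r + 14k = 4763.388117… → ⌈·⌉ = 4764
j=16: r + 15k = 5083.623411… → ⌈·⌉ = 5084
j=17: r + 16k = 5403.858705… → ⌈·⌉ = 5404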